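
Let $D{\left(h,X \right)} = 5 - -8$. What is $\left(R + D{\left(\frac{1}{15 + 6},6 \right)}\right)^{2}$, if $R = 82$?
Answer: $9025$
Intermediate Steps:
$D{\left(h,X \right)} = 13$ ($D{\left(h,X \right)} = 5 + 8 = 13$)
$\left(R + D{\left(\frac{1}{15 + 6},6 \right)}\right)^{2} = \left(82 + 13\right)^{2} = 95^{2} = 9025$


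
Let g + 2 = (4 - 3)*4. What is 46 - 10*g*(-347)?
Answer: 6986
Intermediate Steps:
g = 2 (g = -2 + (4 - 3)*4 = -2 + 1*4 = -2 + 4 = 2)
46 - 10*g*(-347) = 46 - 10*2*(-347) = 46 - 20*(-347) = 46 + 6940 = 6986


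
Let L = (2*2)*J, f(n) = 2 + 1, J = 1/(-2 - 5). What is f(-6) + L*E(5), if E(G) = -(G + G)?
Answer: 61/7 ≈ 8.7143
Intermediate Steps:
E(G) = -2*G
J = -1/7 (J = 1/(-7) = -1/7 ≈ -0.14286)
f(n) = 3
L = -4/7 (L = (2*2)*(-1/7) = 4*(-1/7) = -4/7 ≈ -0.57143)
f(-6) + L*E(5) = 3 - (-8)*5/7 = 3 - 4/7*(-10) = 3 + 40/7 = 61/7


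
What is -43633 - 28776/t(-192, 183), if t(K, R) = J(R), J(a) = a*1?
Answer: -2671205/61 ≈ -43790.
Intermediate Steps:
J(a) = a
t(K, R) = R
-43633 - 28776/t(-192, 183) = -43633 - 28776/183 = -43633 - 28776*1/183 = -43633 - 9592/61 = -2671205/61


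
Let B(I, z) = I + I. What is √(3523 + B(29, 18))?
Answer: √3581 ≈ 59.841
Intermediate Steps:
B(I, z) = 2*I
√(3523 + B(29, 18)) = √(3523 + 2*29) = √(3523 + 58) = √3581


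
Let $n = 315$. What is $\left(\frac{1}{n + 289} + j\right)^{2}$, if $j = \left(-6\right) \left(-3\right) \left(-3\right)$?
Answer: $\frac{1063738225}{364816} \approx 2915.8$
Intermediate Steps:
$j = -54$ ($j = 18 \left(-3\right) = -54$)
$\left(\frac{1}{n + 289} + j\right)^{2} = \left(\frac{1}{315 + 289} - 54\right)^{2} = \left(\frac{1}{604} - 54\right)^{2} = \left(- \frac{32615}{604}\right)^{2} = \frac{1063738225}{364816}$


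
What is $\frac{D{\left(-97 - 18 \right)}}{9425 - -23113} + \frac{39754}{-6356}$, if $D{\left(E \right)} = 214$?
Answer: $- \frac{323038867}{51702882} \approx -6.248$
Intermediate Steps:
$\frac{D{\left(-97 - 18 \right)}}{9425 - -23113} + \frac{39754}{-6356} = \frac{214}{9425 - -23113} + \frac{39754}{-6356} = \frac{214}{9425 + 23113} + 39754 \left(- \frac{1}{6356}\right) = \frac{214}{32538} - \frac{19877}{3178} = 214 \cdot \frac{1}{32538} - \frac{19877}{3178} = \frac{107}{16269} - \frac{19877}{3178} = - \frac{323038867}{51702882}$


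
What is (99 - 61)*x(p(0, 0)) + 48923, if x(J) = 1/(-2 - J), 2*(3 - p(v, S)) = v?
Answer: 244577/5 ≈ 48915.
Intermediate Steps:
p(v, S) = 3 - v/2
(99 - 61)*x(p(0, 0)) + 48923 = (99 - 61)*(-1/(2 + (3 - ½*0))) + 48923 = 38*(-1/(2 + (3 + 0))) + 48923 = 38*(-1/(2 + 3)) + 48923 = 38*(-1/5) + 48923 = 38*(-1*⅕) + 48923 = 38*(-⅕) + 48923 = -38/5 + 48923 = 244577/5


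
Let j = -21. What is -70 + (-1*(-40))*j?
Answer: -910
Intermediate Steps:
-70 + (-1*(-40))*j = -70 - 1*(-40)*(-21) = -70 + 40*(-21) = -70 - 840 = -910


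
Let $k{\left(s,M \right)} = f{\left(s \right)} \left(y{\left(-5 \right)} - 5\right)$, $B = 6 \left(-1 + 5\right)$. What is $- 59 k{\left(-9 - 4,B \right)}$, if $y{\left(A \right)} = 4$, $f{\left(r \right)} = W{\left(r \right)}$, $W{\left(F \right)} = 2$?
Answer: $118$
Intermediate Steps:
$B = 24$ ($B = 6 \cdot 4 = 24$)
$f{\left(r \right)} = 2$
$k{\left(s,M \right)} = -2$ ($k{\left(s,M \right)} = 2 \left(4 - 5\right) = 2 \left(-1\right) = -2$)
$- 59 k{\left(-9 - 4,B \right)} = \left(-59\right) \left(-2\right) = 118$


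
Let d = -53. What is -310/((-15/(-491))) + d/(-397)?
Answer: -12085315/1191 ≈ -10147.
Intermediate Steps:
-310/((-15/(-491))) + d/(-397) = -310/((-15/(-491))) - 53/(-397) = -310/((-15*(-1/491))) - 53*(-1/397) = -310/15/491 + 53/397 = -310*491/15 + 53/397 = -30442/3 + 53/397 = -12085315/1191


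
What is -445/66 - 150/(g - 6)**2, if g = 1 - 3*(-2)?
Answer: -10345/66 ≈ -156.74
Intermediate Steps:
g = 7 (g = 1 + 6 = 7)
-445/66 - 150/(g - 6)**2 = -445/66 - 150/(7 - 6)**2 = -445*1/66 - 150/(1**2) = -445/66 - 150/1 = -445/66 - 150*1 = -445/66 - 150 = -10345/66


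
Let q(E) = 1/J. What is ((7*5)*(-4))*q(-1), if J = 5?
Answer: -28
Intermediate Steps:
q(E) = 1/5
((7*5)*(-4))*q(-1) = ((7*5)*(-4))*(1/5) = (35*(-4))*(1/5) = -140*1/5 = -28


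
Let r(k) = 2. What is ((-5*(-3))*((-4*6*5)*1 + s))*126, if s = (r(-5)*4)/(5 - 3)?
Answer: -219240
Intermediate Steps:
s = 4 (s = (2*4)/(5 - 3) = 8/2 = 8*(½) = 4)
((-5*(-3))*((-4*6*5)*1 + s))*126 = ((-5*(-3))*((-4*6*5)*1 + 4))*126 = (15*(-24*5*1 + 4))*126 = (15*(-120*1 + 4))*126 = (15*(-120 + 4))*126 = (15*(-116))*126 = -1740*126 = -219240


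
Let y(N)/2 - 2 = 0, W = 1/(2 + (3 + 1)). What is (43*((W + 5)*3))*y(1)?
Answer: 2666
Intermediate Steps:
W = ⅙ (W = 1/(2 + 4) = 1/6 = ⅙ ≈ 0.16667)
y(N) = 4 (y(N) = 4 + 2*0 = 4 + 0 = 4)
(43*((W + 5)*3))*y(1) = (43*((⅙ + 5)*3))*4 = (43*((31/6)*3))*4 = (43*(31/2))*4 = (1333/2)*4 = 2666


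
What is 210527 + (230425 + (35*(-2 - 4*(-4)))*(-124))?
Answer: 380192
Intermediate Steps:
210527 + (230425 + (35*(-2 - 4*(-4)))*(-124)) = 210527 + (230425 + (35*(-2 + 16))*(-124)) = 210527 + (230425 + (35*14)*(-124)) = 210527 + (230425 + 490*(-124)) = 210527 + (230425 - 60760) = 210527 + 169665 = 380192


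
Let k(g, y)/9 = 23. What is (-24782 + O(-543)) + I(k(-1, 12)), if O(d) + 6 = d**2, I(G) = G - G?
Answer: 270061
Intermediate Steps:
k(g, y) = 207 (k(g, y) = 9*23 = 207)
I(G) = 0
O(d) = -6 + d**2
(-24782 + O(-543)) + I(k(-1, 12)) = (-24782 + (-6 + (-543)**2)) + 0 = (-24782 + (-6 + 294849)) + 0 = (-24782 + 294843) + 0 = 270061 + 0 = 270061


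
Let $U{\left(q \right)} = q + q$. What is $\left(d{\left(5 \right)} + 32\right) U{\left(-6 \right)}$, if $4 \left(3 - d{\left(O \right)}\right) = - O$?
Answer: $-435$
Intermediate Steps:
$d{\left(O \right)} = 3 + \frac{O}{4}$ ($d{\left(O \right)} = 3 - \frac{\left(-1\right) O}{4} = 3 + \frac{O}{4}$)
$U{\left(q \right)} = 2 q$
$\left(d{\left(5 \right)} + 32\right) U{\left(-6 \right)} = \left(\left(3 + \frac{1}{4} \cdot 5\right) + 32\right) 2 \left(-6\right) = \left(\left(3 + \frac{5}{4}\right) + 32\right) \left(-12\right) = \left(\frac{17}{4} + 32\right) \left(-12\right) = \frac{145}{4} \left(-12\right) = -435$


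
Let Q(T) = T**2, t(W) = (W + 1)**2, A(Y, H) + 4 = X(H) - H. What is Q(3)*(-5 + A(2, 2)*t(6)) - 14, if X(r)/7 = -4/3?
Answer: -6821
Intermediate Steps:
X(r) = -28/3 (X(r) = 7*(-4/3) = -28/3)
A(Y, H) = -40/3 - H (A(Y, H) = -4 + (-28/3 - H) = -40/3 - H)
t(W) = (1 + W)**2
Q(3)*(-5 + A(2, 2)*t(6)) - 14 = 3**2*(-5 + (-40/3 - 1*2)*(1 + 6)**2) - 14 = 9*(-5 + (-40/3 - 2)*7**2) - 14 = 9*(-5 - 46/3*49) - 14 = 9*(-5 - 2254/3) - 14 = 9*(-2269/3) - 14 = -6807 - 14 = -6821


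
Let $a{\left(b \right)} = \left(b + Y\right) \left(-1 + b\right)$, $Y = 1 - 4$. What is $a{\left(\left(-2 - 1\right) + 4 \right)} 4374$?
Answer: $0$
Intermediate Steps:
$Y = -3$ ($Y = 1 - 4 = -3$)
$a{\left(b \right)} = \left(-1 + b\right) \left(-3 + b\right)$ ($a{\left(b \right)} = \left(b - 3\right) \left(-1 + b\right) = \left(-3 + b\right) \left(-1 + b\right) = \left(-1 + b\right) \left(-3 + b\right)$)
$a{\left(\left(-2 - 1\right) + 4 \right)} 4374 = \left(3 + \left(\left(-2 - 1\right) + 4\right)^{2} - 4 \left(\left(-2 - 1\right) + 4\right)\right) 4374 = \left(3 + \left(-3 + 4\right)^{2} - 4 \left(-3 + 4\right)\right) 4374 = \left(3 + 1^{2} - 4\right) 4374 = \left(3 + 1 - 4\right) 4374 = 0 \cdot 4374 = 0$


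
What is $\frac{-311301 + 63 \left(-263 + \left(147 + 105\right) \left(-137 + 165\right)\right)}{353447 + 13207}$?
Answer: $\frac{19443}{61109} \approx 0.31817$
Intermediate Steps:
$\frac{-311301 + 63 \left(-263 + \left(147 + 105\right) \left(-137 + 165\right)\right)}{353447 + 13207} = \frac{-311301 + 63 \left(-263 + 252 \cdot 28\right)}{366654} = \left(-311301 + 63 \left(-263 + 7056\right)\right) \frac{1}{366654} = \left(-311301 + 63 \cdot 6793\right) \frac{1}{366654} = \left(-311301 + 427959\right) \frac{1}{366654} = 116658 \cdot \frac{1}{366654} = \frac{19443}{61109}$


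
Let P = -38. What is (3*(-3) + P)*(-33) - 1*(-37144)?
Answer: 38695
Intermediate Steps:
(3*(-3) + P)*(-33) - 1*(-37144) = (3*(-3) - 38)*(-33) - 1*(-37144) = (-9 - 38)*(-33) + 37144 = -47*(-33) + 37144 = 1551 + 37144 = 38695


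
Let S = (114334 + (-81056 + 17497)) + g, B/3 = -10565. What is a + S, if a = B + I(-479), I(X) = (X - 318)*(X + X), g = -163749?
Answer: 618857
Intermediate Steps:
B = -31695 (B = 3*(-10565) = -31695)
I(X) = 2*X*(-318 + X) (I(X) = (-318 + X)*(2*X) = 2*X*(-318 + X))
a = 731831 (a = -31695 + 2*(-479)*(-318 - 479) = -31695 + 2*(-479)*(-797) = -31695 + 763526 = 731831)
S = -112974 (S = (114334 + (-81056 + 17497)) - 163749 = (114334 - 63559) - 163749 = 50775 - 163749 = -112974)
a + S = 731831 - 112974 = 618857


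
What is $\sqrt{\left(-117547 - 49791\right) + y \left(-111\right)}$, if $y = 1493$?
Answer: $i \sqrt{333061} \approx 577.11 i$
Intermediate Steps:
$\sqrt{\left(-117547 - 49791\right) + y \left(-111\right)} = \sqrt{\left(-117547 - 49791\right) + 1493 \left(-111\right)} = \sqrt{\left(-117547 - 49791\right) - 165723} = \sqrt{-167338 - 165723} = \sqrt{-333061} = i \sqrt{333061}$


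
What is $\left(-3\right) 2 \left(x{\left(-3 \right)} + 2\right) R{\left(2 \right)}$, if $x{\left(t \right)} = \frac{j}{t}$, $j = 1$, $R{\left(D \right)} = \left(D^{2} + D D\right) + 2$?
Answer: $-100$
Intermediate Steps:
$R{\left(D \right)} = 2 + 2 D^{2}$ ($R{\left(D \right)} = \left(D^{2} + D^{2}\right) + 2 = 2 D^{2} + 2 = 2 + 2 D^{2}$)
$x{\left(t \right)} = \frac{1}{t}$ ($x{\left(t \right)} = 1 \frac{1}{t} = \frac{1}{t}$)
$\left(-3\right) 2 \left(x{\left(-3 \right)} + 2\right) R{\left(2 \right)} = \left(-3\right) 2 \left(\frac{1}{-3} + 2\right) \left(2 + 2 \cdot 2^{2}\right) = - 6 \left(- \frac{1}{3} + 2\right) \left(2 + 2 \cdot 4\right) = - 6 \frac{5 \left(2 + 8\right)}{3} = - 6 \cdot \frac{5}{3} \cdot 10 = \left(-6\right) \frac{50}{3} = -100$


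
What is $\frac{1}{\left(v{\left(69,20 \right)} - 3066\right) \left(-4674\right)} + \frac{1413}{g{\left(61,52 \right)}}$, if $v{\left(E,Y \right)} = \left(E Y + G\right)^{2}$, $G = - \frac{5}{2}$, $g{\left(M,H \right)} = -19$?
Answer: $- \frac{1317007284041}{17709227457} \approx -74.368$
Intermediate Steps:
$G = - \frac{5}{2}$ ($G = \left(-5\right) \frac{1}{2} = - \frac{5}{2} \approx -2.5$)
$v{\left(E,Y \right)} = \left(- \frac{5}{2} + E Y\right)^{2}$ ($v{\left(E,Y \right)} = \left(E Y - \frac{5}{2}\right)^{2} = \left(- \frac{5}{2} + E Y\right)^{2}$)
$\frac{1}{\left(v{\left(69,20 \right)} - 3066\right) \left(-4674\right)} + \frac{1413}{g{\left(61,52 \right)}} = \frac{1}{\left(\frac{\left(-5 + 2 \cdot 69 \cdot 20\right)^{2}}{4} - 3066\right) \left(-4674\right)} + \frac{1413}{-19} = \frac{1}{\frac{\left(-5 + 2760\right)^{2}}{4} - 3066} \left(- \frac{1}{4674}\right) + 1413 \left(- \frac{1}{19}\right) = \frac{1}{\frac{2755^{2}}{4} - 3066} \left(- \frac{1}{4674}\right) - \frac{1413}{19} = \frac{1}{\frac{1}{4} \cdot 7590025 - 3066} \left(- \frac{1}{4674}\right) - \frac{1413}{19} = \frac{1}{\frac{7590025}{4} - 3066} \left(- \frac{1}{4674}\right) - \frac{1413}{19} = \frac{1}{\frac{7577761}{4}} \left(- \frac{1}{4674}\right) - \frac{1413}{19} = \frac{4}{7577761} \left(- \frac{1}{4674}\right) - \frac{1413}{19} = - \frac{2}{17709227457} - \frac{1413}{19} = - \frac{1317007284041}{17709227457}$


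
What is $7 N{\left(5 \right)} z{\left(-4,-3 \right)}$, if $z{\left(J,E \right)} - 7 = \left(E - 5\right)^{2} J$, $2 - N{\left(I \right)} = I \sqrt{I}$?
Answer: $-3486 + 8715 \sqrt{5} \approx 16001.0$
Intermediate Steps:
$N{\left(I \right)} = 2 - I^{\frac{3}{2}}$ ($N{\left(I \right)} = 2 - I \sqrt{I} = 2 - I^{\frac{3}{2}}$)
$z{\left(J,E \right)} = 7 + J \left(-5 + E\right)^{2}$ ($z{\left(J,E \right)} = 7 + \left(E - 5\right)^{2} J = 7 + \left(-5 + E\right)^{2} J = 7 + J \left(-5 + E\right)^{2}$)
$7 N{\left(5 \right)} z{\left(-4,-3 \right)} = 7 \left(2 - 5^{\frac{3}{2}}\right) \left(7 - 4 \left(-5 - 3\right)^{2}\right) = 7 \left(2 - 5 \sqrt{5}\right) \left(7 - 4 \left(-8\right)^{2}\right) = 7 \left(2 - 5 \sqrt{5}\right) \left(7 - 256\right) = \left(14 - 35 \sqrt{5}\right) \left(7 - 256\right) = \left(14 - 35 \sqrt{5}\right) \left(-249\right) = -3486 + 8715 \sqrt{5}$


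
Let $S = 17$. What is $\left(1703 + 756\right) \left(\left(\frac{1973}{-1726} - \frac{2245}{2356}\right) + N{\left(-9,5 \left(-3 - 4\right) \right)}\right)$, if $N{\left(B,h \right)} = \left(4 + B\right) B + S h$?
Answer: $- \frac{2760318554311}{2033228} \approx -1.3576 \cdot 10^{6}$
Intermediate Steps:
$N{\left(B,h \right)} = 17 h + B \left(4 + B\right)$ ($N{\left(B,h \right)} = \left(4 + B\right) B + 17 h = B \left(4 + B\right) + 17 h = 17 h + B \left(4 + B\right)$)
$\left(1703 + 756\right) \left(\left(\frac{1973}{-1726} - \frac{2245}{2356}\right) + N{\left(-9,5 \left(-3 - 4\right) \right)}\right) = \left(1703 + 756\right) \left(\left(\frac{1973}{-1726} - \frac{2245}{2356}\right) + \left(\left(-9\right)^{2} + 4 \left(-9\right) + 17 \cdot 5 \left(-3 - 4\right)\right)\right) = 2459 \left(\left(1973 \left(- \frac{1}{1726}\right) - \frac{2245}{2356}\right) + \left(81 - 36 + 17 \cdot 5 \left(-7\right)\right)\right) = 2459 \left(\left(- \frac{1973}{1726} - \frac{2245}{2356}\right) + \left(81 - 36 + 17 \left(-35\right)\right)\right) = 2459 \left(- \frac{4261629}{2033228} - 550\right) = 2459 \left(- \frac{1122537029}{2033228}\right) = - \frac{2760318554311}{2033228}$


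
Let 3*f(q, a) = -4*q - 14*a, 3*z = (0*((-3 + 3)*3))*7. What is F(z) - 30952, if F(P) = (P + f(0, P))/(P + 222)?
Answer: -30952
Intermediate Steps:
z = 0 (z = ((0*((-3 + 3)*3))*7)/3 = ((0*(0*3))*7)/3 = ((0*0)*7)/3 = (0*7)/3 = (1/3)*0 = 0)
f(q, a) = -14*a/3 - 4*q/3 (f(q, a) = (-4*q - 14*a)/3 = (-14*a - 4*q)/3 = -14*a/3 - 4*q/3)
F(P) = -11*P/(3*(222 + P)) (F(P) = (P + (-14*P/3 - 4/3*0))/(P + 222) = (P + (-14*P/3 + 0))/(222 + P) = (P - 14*P/3)/(222 + P) = (-11*P/3)/(222 + P) = -11*P/(3*(222 + P)))
F(z) - 30952 = -11*0/(666 + 3*0) - 30952 = -11*0/(666 + 0) - 30952 = -11*0/666 - 30952 = -11*0*1/666 - 30952 = 0 - 30952 = -30952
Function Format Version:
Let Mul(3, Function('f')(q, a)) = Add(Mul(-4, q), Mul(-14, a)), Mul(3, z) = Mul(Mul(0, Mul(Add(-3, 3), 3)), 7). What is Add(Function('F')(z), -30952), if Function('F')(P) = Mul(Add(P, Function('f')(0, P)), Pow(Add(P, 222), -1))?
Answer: -30952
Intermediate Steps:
z = 0 (z = Mul(Rational(1, 3), Mul(Mul(0, Mul(Add(-3, 3), 3)), 7)) = Mul(Rational(1, 3), Mul(Mul(0, Mul(0, 3)), 7)) = Mul(Rational(1, 3), Mul(Mul(0, 0), 7)) = Mul(Rational(1, 3), Mul(0, 7)) = Mul(Rational(1, 3), 0) = 0)
Function('f')(q, a) = Add(Mul(Rational(-14, 3), a), Mul(Rational(-4, 3), q)) (Function('f')(q, a) = Mul(Rational(1, 3), Add(Mul(-4, q), Mul(-14, a))) = Mul(Rational(1, 3), Add(Mul(-14, a), Mul(-4, q))) = Add(Mul(Rational(-14, 3), a), Mul(Rational(-4, 3), q)))
Function('F')(P) = Mul(Rational(-11, 3), P, Pow(Add(222, P), -1)) (Function('F')(P) = Mul(Add(P, Add(Mul(Rational(-14, 3), P), Mul(Rational(-4, 3), 0))), Pow(Add(P, 222), -1)) = Mul(Add(P, Add(Mul(Rational(-14, 3), P), 0)), Pow(Add(222, P), -1)) = Mul(Add(P, Mul(Rational(-14, 3), P)), Pow(Add(222, P), -1)) = Mul(Mul(Rational(-11, 3), P), Pow(Add(222, P), -1)) = Mul(Rational(-11, 3), P, Pow(Add(222, P), -1)))
Add(Function('F')(z), -30952) = Add(Mul(-11, 0, Pow(Add(666, Mul(3, 0)), -1)), -30952) = Add(Mul(-11, 0, Pow(Add(666, 0), -1)), -30952) = Add(Mul(-11, 0, Pow(666, -1)), -30952) = Add(Mul(-11, 0, Rational(1, 666)), -30952) = Add(0, -30952) = -30952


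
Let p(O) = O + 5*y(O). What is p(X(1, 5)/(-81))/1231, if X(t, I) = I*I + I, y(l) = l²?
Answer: 230/897399 ≈ 0.00025630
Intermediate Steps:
X(t, I) = I + I² (X(t, I) = I² + I = I + I²)
p(O) = O + 5*O²
p(X(1, 5)/(-81))/1231 = (((5*(1 + 5))/(-81))*(1 + 5*((5*(1 + 5))/(-81))))/1231 = (((5*6)*(-1/81))*(1 + 5*((5*6)*(-1/81))))*(1/1231) = ((30*(-1/81))*(1 + 5*(30*(-1/81))))*(1/1231) = -10*(1 + 5*(-10/27))/27*(1/1231) = -10*(1 - 50/27)/27*(1/1231) = -10/27*(-23/27)*(1/1231) = (230/729)*(1/1231) = 230/897399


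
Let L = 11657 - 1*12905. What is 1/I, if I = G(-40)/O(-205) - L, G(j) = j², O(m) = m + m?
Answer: 41/51008 ≈ 0.00080380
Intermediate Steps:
L = -1248 (L = 11657 - 12905 = -1248)
O(m) = 2*m
I = 51008/41 (I = (-40)²/((2*(-205))) - 1*(-1248) = 1600/(-410) + 1248 = 1600*(-1/410) + 1248 = -160/41 + 1248 = 51008/41 ≈ 1244.1)
1/I = 1/(51008/41) = 41/51008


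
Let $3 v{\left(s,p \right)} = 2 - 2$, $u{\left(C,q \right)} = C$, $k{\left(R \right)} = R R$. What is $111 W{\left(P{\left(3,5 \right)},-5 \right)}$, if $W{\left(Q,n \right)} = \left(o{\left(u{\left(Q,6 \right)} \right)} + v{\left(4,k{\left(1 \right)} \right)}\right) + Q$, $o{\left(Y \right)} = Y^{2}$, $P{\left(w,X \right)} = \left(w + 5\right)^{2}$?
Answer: $461760$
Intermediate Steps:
$P{\left(w,X \right)} = \left(5 + w\right)^{2}$
$k{\left(R \right)} = R^{2}$
$v{\left(s,p \right)} = 0$ ($v{\left(s,p \right)} = \frac{2 - 2}{3} = \frac{1}{3} \cdot 0 = 0$)
$W{\left(Q,n \right)} = Q + Q^{2}$ ($W{\left(Q,n \right)} = \left(Q^{2} + 0\right) + Q = Q^{2} + Q = Q + Q^{2}$)
$111 W{\left(P{\left(3,5 \right)},-5 \right)} = 111 \left(5 + 3\right)^{2} \left(1 + \left(5 + 3\right)^{2}\right) = 111 \cdot 8^{2} \left(1 + 8^{2}\right) = 111 \cdot 64 \left(1 + 64\right) = 111 \cdot 64 \cdot 65 = 111 \cdot 4160 = 461760$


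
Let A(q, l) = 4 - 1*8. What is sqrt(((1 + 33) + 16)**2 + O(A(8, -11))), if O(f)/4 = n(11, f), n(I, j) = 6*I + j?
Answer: 2*sqrt(687) ≈ 52.421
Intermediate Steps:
n(I, j) = j + 6*I
A(q, l) = -4 (A(q, l) = 4 - 8 = -4)
O(f) = 264 + 4*f (O(f) = 4*(f + 6*11) = 4*(f + 66) = 4*(66 + f) = 264 + 4*f)
sqrt(((1 + 33) + 16)**2 + O(A(8, -11))) = sqrt(((1 + 33) + 16)**2 + (264 + 4*(-4))) = sqrt((34 + 16)**2 + (264 - 16)) = sqrt(50**2 + 248) = sqrt(2500 + 248) = sqrt(2748) = 2*sqrt(687)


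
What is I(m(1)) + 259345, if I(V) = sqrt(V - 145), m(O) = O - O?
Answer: 259345 + I*sqrt(145) ≈ 2.5935e+5 + 12.042*I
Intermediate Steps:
m(O) = 0
I(V) = sqrt(-145 + V)
I(m(1)) + 259345 = sqrt(-145 + 0) + 259345 = sqrt(-145) + 259345 = I*sqrt(145) + 259345 = 259345 + I*sqrt(145)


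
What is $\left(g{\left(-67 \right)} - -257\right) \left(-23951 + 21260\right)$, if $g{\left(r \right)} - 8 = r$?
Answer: $-532818$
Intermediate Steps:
$g{\left(r \right)} = 8 + r$
$\left(g{\left(-67 \right)} - -257\right) \left(-23951 + 21260\right) = \left(\left(8 - 67\right) - -257\right) \left(-23951 + 21260\right) = \left(-59 + \left(-12304 + 12561\right)\right) \left(-2691\right) = \left(-59 + 257\right) \left(-2691\right) = 198 \left(-2691\right) = -532818$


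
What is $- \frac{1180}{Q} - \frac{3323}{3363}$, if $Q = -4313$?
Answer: $- \frac{545461}{763401} \approx -0.71451$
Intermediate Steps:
$- \frac{1180}{Q} - \frac{3323}{3363} = - \frac{1180}{-4313} - \frac{3323}{3363} = \left(-1180\right) \left(- \frac{1}{4313}\right) - \frac{3323}{3363} = \frac{1180}{4313} - \frac{3323}{3363} = - \frac{545461}{763401}$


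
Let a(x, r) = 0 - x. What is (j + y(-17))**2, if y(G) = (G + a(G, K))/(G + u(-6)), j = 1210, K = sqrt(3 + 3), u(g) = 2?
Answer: 1464100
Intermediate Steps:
K = sqrt(6) ≈ 2.4495
a(x, r) = -x
y(G) = 0 (y(G) = (G - G)/(G + 2) = 0/(2 + G) = 0)
(j + y(-17))**2 = (1210 + 0)**2 = 1210**2 = 1464100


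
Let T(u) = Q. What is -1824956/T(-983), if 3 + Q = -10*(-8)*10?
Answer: -1824956/797 ≈ -2289.8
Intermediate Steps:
Q = 797 (Q = -3 - 10*(-8)*10 = -3 + 80*10 = -3 + 800 = 797)
T(u) = 797
-1824956/T(-983) = -1824956/797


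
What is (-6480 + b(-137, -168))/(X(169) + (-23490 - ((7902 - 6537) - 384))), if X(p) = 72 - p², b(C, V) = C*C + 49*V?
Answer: -4057/52960 ≈ -0.076605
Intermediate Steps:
b(C, V) = C² + 49*V
(-6480 + b(-137, -168))/(X(169) + (-23490 - ((7902 - 6537) - 384))) = (-6480 + ((-137)² + 49*(-168)))/((72 - 1*169²) + (-23490 - ((7902 - 6537) - 384))) = (-6480 + (18769 - 8232))/((72 - 1*28561) + (-23490 - (1365 - 384))) = (-6480 + 10537)/((72 - 28561) + (-23490 - 1*981)) = 4057/(-28489 + (-23490 - 981)) = 4057/(-28489 - 24471) = 4057/(-52960) = 4057*(-1/52960) = -4057/52960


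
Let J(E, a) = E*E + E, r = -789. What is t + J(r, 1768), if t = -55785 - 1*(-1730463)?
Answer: 2296410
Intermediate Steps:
J(E, a) = E + E**2 (J(E, a) = E**2 + E = E + E**2)
t = 1674678 (t = -55785 + 1730463 = 1674678)
t + J(r, 1768) = 1674678 - 789*(1 - 789) = 1674678 - 789*(-788) = 1674678 + 621732 = 2296410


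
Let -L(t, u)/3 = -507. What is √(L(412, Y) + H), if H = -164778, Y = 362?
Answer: I*√163257 ≈ 404.05*I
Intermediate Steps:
L(t, u) = 1521 (L(t, u) = -3*(-507) = 1521)
√(L(412, Y) + H) = √(1521 - 164778) = √(-163257) = I*√163257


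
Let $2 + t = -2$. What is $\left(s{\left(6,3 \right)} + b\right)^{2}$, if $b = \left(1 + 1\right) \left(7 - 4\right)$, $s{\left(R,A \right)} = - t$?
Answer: $100$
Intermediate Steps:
$t = -4$ ($t = -2 - 2 = -4$)
$s{\left(R,A \right)} = 4$ ($s{\left(R,A \right)} = \left(-1\right) \left(-4\right) = 4$)
$b = 6$ ($b = 2 \cdot 3 = 6$)
$\left(s{\left(6,3 \right)} + b\right)^{2} = \left(4 + 6\right)^{2} = 10^{2} = 100$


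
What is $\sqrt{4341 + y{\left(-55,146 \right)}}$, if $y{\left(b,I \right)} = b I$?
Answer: $i \sqrt{3689} \approx 60.737 i$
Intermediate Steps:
$y{\left(b,I \right)} = I b$
$\sqrt{4341 + y{\left(-55,146 \right)}} = \sqrt{4341 + 146 \left(-55\right)} = \sqrt{4341 - 8030} = \sqrt{-3689} = i \sqrt{3689}$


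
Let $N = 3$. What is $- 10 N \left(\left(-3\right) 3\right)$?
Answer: $270$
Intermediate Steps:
$- 10 N \left(\left(-3\right) 3\right) = \left(-10\right) 3 \left(\left(-3\right) 3\right) = \left(-30\right) \left(-9\right) = 270$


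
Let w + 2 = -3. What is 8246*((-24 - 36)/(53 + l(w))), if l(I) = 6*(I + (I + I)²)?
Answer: -70680/89 ≈ -794.16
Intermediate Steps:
w = -5 (w = -2 - 3 = -5)
l(I) = 6*I + 24*I² (l(I) = 6*(I + (2*I)²) = 6*(I + 4*I²) = 6*I + 24*I²)
8246*((-24 - 36)/(53 + l(w))) = 8246*((-24 - 36)/(53 + 6*(-5)*(1 + 4*(-5)))) = 8246*(-60/(53 + 6*(-5)*(1 - 20))) = 8246*(-60/(53 + 6*(-5)*(-19))) = 8246*(-60/(53 + 570)) = 8246*(-60/623) = -70680/89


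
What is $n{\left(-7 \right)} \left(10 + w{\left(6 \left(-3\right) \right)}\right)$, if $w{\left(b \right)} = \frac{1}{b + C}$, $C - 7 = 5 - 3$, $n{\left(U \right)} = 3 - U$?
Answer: $\frac{890}{9} \approx 98.889$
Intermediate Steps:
$C = 9$ ($C = 7 + \left(5 - 3\right) = 7 + 2 = 9$)
$w{\left(b \right)} = \frac{1}{9 + b}$ ($w{\left(b \right)} = \frac{1}{b + 9} = \frac{1}{9 + b}$)
$n{\left(-7 \right)} \left(10 + w{\left(6 \left(-3\right) \right)}\right) = \left(3 - -7\right) \left(10 + \frac{1}{9 + 6 \left(-3\right)}\right) = \left(3 + 7\right) \left(10 + \frac{1}{9 - 18}\right) = 10 \left(10 + \frac{1}{-9}\right) = 10 \left(10 - \frac{1}{9}\right) = 10 \cdot \frac{89}{9} = \frac{890}{9}$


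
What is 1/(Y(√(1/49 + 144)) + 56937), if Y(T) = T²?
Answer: 49/2796970 ≈ 1.7519e-5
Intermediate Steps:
1/(Y(√(1/49 + 144)) + 56937) = 1/((√(1/49 + 144))² + 56937) = 1/((√(7057/49))² + 56937) = 1/((√7057/7)² + 56937) = 1/(7057/49 + 56937) = 1/(2796970/49) = 49/2796970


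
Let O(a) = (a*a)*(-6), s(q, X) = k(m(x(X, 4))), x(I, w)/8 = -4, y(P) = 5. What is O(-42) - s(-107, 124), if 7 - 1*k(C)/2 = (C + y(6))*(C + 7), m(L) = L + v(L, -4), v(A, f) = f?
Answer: -8800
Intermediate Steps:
x(I, w) = -32 (x(I, w) = 8*(-4) = -32)
m(L) = -4 + L (m(L) = L - 4 = -4 + L)
k(C) = 14 - 2*(5 + C)*(7 + C) (k(C) = 14 - 2*(C + 5)*(C + 7) = 14 - 2*(5 + C)*(7 + C))
s(q, X) = -1784 (s(q, X) = -56 - 24*(-4 - 32) - 2*(-4 - 32)² = -56 - 24*(-36) - 2*(-36)² = -56 + 864 - 2*1296 = -56 + 864 - 2592 = -1784)
O(a) = -6*a² (O(a) = a²*(-6) = -6*a²)
O(-42) - s(-107, 124) = -6*(-42)² - 1*(-1784) = -6*1764 + 1784 = -10584 + 1784 = -8800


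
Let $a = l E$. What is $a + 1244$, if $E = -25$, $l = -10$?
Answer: $1494$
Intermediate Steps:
$a = 250$ ($a = \left(-10\right) \left(-25\right) = 250$)
$a + 1244 = 250 + 1244 = 1494$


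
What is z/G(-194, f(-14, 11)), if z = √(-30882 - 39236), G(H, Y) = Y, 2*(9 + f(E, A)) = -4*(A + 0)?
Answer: -I*√70118/31 ≈ -8.5419*I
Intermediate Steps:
f(E, A) = -9 - 2*A (f(E, A) = -9 + (-4*(A + 0))/2 = -9 + (-4*A)/2 = -9 - 2*A)
z = I*√70118 (z = √(-70118) = I*√70118 ≈ 264.8*I)
z/G(-194, f(-14, 11)) = (I*√70118)/(-9 - 2*11) = (I*√70118)/(-9 - 22) = (I*√70118)/(-31) = (I*√70118)*(-1/31) = -I*√70118/31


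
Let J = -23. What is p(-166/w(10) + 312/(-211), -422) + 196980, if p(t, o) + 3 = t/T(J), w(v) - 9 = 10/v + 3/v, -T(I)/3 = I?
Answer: 295381796333/1499577 ≈ 1.9698e+5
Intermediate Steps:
T(I) = -3*I
w(v) = 9 + 13/v (w(v) = 9 + (10/v + 3/v) = 9 + 13/v)
p(t, o) = -3 + t/69 (p(t, o) = -3 + t/((-3*(-23))) = -3 + t/69)
p(-166/w(10) + 312/(-211), -422) + 196980 = (-3 + (-166/(9 + 13/10) + 312/(-211))/69) + 196980 = (-3 + (-166/(9 + 13*(⅒)) + 312*(-1/211))/69) + 196980 = (-3 + (-166/(9 + 13/10) - 312/211)/69) + 196980 = (-3 + (-166/103/10 - 312/211)/69) + 196980 = (-3 + (-166*10/103 - 312/211)/69) + 196980 = (-3 + (-1660/103 - 312/211)/69) + 196980 = (-3 + (1/69)*(-382396/21733)) + 196980 = (-3 - 382396/1499577) + 196980 = -4881127/1499577 + 196980 = 295381796333/1499577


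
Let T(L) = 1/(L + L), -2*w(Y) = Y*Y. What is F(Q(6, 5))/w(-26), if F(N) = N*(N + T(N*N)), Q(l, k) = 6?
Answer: -433/4056 ≈ -0.10676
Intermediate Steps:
w(Y) = -Y**2/2 (w(Y) = -Y*Y/2 = -Y**2/2)
T(L) = 1/(2*L)
F(N) = N*(N + 1/(2*N**2)) (F(N) = N*(N + 1/(2*((N*N)))) = N*(N + 1/(2*(N**2))) = N*(N + 1/(2*N**2)))
F(Q(6, 5))/w(-26) = ((1/2 + 6**3)/6)/((-1/2*(-26)**2)) = ((1/2 + 216)/6)/((-1/2*676)) = ((1/6)*(433/2))/(-338) = (433/12)*(-1/338) = -433/4056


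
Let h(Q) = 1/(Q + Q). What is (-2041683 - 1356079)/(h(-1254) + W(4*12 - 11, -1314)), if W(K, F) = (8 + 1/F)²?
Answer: -613055758066884/11545205203 ≈ -53100.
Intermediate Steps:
h(Q) = 1/(2*Q)
(-2041683 - 1356079)/(h(-1254) + W(4*12 - 11, -1314)) = (-2041683 - 1356079)/((½)/(-1254) + (1 + 8*(-1314))²/(-1314)²) = -3397762/((½)*(-1/1254) + (1 - 10512)²/1726596) = -3397762/(-1/2508 + (1/1726596)*(-10511)²) = -3397762/(-1/2508 + (1/1726596)*110481121) = -3397762/(-1/2508 + 110481121/1726596) = -3397762/11545205203/180429282 = -3397762*180429282/11545205203 = -613055758066884/11545205203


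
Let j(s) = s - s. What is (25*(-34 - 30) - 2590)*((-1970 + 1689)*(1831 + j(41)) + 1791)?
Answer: 2148296800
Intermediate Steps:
j(s) = 0
(25*(-34 - 30) - 2590)*((-1970 + 1689)*(1831 + j(41)) + 1791) = (25*(-34 - 30) - 2590)*((-1970 + 1689)*(1831 + 0) + 1791) = (25*(-64) - 2590)*(-281*1831 + 1791) = (-1600 - 2590)*(-514511 + 1791) = -4190*(-512720) = 2148296800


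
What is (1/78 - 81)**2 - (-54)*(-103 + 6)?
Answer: 8036497/6084 ≈ 1320.9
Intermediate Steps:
(1/78 - 81)**2 - (-54)*(-103 + 6) = (1/78 - 81)**2 - (-54)*(-97) = (-6317/78)**2 - 1*5238 = 39904489/6084 - 5238 = 8036497/6084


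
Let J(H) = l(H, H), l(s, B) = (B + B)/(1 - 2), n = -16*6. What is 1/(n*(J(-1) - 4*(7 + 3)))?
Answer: 1/3648 ≈ 0.00027412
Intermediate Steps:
n = -96
l(s, B) = -2*B (l(s, B) = (2*B)/(-1) = (2*B)*(-1) = -2*B)
J(H) = -2*H
1/(n*(J(-1) - 4*(7 + 3))) = 1/(-96*(-2*(-1) - 4*(7 + 3))) = 1/(-96*(2 - 4*10)) = 1/(-96*(2 - 40)) = 1/(-96*(-38)) = 1/3648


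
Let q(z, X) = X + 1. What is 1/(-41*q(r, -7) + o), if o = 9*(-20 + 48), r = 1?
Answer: 1/498 ≈ 0.0020080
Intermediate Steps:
o = 252 (o = 9*28 = 252)
q(z, X) = 1 + X
1/(-41*q(r, -7) + o) = 1/(-41*(1 - 7) + 252) = 1/(-41*(-6) + 252) = 1/(246 + 252) = 1/498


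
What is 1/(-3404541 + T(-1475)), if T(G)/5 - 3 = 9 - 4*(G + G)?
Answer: -1/3345481 ≈ -2.9891e-7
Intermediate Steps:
T(G) = 60 - 40*G (T(G) = 15 + 5*(9 - 4*(G + G)) = 15 + 5*(9 - 8*G) = 15 + (45 - 40*G) = 60 - 40*G)
1/(-3404541 + T(-1475)) = 1/(-3404541 + (60 - 40*(-1475))) = 1/(-3404541 + (60 + 59000)) = 1/(-3404541 + 59060) = 1/(-3345481) = -1/3345481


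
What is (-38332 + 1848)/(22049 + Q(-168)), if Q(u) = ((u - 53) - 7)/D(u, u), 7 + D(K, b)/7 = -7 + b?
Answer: -23240308/14045327 ≈ -1.6547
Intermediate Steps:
D(K, b) = -98 + 7*b (D(K, b) = -49 + 7*(-7 + b) = -49 + (-49 + 7*b) = -98 + 7*b)
Q(u) = (-60 + u)/(-98 + 7*u) (Q(u) = ((u - 53) - 7)/(-98 + 7*u) = ((-53 + u) - 7)/(-98 + 7*u) = (-60 + u)/(-98 + 7*u))
(-38332 + 1848)/(22049 + Q(-168)) = (-38332 + 1848)/(22049 + (-60 - 168)/(7*(-14 - 168))) = -36484/(22049 + (1/7)*(-228)/(-182)) = -36484/(22049 + (1/7)*(-1/182)*(-228)) = -36484/(22049 + 114/637) = -36484/14045327/637 = -36484*637/14045327 = -23240308/14045327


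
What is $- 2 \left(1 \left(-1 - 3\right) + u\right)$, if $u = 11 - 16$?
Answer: $18$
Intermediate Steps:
$u = -5$
$- 2 \left(1 \left(-1 - 3\right) + u\right) = - 2 \left(1 \left(-1 - 3\right) - 5\right) = - 2 \left(1 \left(-4\right) - 5\right) = - 2 \left(-4 - 5\right) = \left(-2\right) \left(-9\right) = 18$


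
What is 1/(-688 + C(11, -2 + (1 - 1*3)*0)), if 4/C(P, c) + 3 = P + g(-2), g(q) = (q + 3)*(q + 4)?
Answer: -5/3438 ≈ -0.0014543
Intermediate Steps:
g(q) = (3 + q)*(4 + q)
C(P, c) = 4/(-1 + P) (C(P, c) = 4/(-3 + (P + (12 + (-2)**2 + 7*(-2)))) = 4/(-3 + (P + (12 + 4 - 14))) = 4/(-3 + (P + 2)) = 4/(-3 + (2 + P)) = 4/(-1 + P))
1/(-688 + C(11, -2 + (1 - 1*3)*0)) = 1/(-688 + 4/(-1 + 11)) = 1/(-688 + 4/10) = 1/(-688 + 4*(1/10)) = 1/(-688 + 2/5) = 1/(-3438/5) = -5/3438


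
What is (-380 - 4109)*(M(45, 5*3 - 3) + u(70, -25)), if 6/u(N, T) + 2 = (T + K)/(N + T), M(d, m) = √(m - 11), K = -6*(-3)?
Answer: 776597/97 ≈ 8006.2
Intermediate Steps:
K = 18
M(d, m) = √(-11 + m)
u(N, T) = 6/(-2 + (18 + T)/(N + T)) (u(N, T) = 6/(-2 + (T + 18)/(N + T)) = 6/(-2 + (18 + T)/(N + T)))
(-380 - 4109)*(M(45, 5*3 - 3) + u(70, -25)) = (-380 - 4109)*(√(-11 + (5*3 - 3)) + 6*(-1*70 - 1*(-25))/(-18 - 25 + 2*70)) = -4489*(√(-11 + (15 - 3)) + 6*(-70 + 25)/(-18 - 25 + 140)) = -4489*(√(-11 + 12) + 6*(-45)/97) = -4489*(√1 + 6*(1/97)*(-45)) = -4489*(1 - 270/97) = -4489*(-173/97) = 776597/97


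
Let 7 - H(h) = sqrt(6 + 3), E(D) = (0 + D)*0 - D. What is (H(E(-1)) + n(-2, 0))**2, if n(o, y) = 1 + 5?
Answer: 100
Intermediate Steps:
n(o, y) = 6
E(D) = -D (E(D) = D*0 - D = 0 - D = -D)
H(h) = 4 (H(h) = 7 - sqrt(6 + 3) = 7 - sqrt(9) = 7 - 1*3 = 7 - 3 = 4)
(H(E(-1)) + n(-2, 0))**2 = (4 + 6)**2 = 10**2 = 100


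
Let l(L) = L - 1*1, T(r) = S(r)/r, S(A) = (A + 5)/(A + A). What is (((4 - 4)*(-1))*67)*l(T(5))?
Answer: 0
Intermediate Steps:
S(A) = (5 + A)/(2*A) (S(A) = (5 + A)/((2*A)) = (5 + A)*(1/(2*A)) = (5 + A)/(2*A))
T(r) = (5 + r)/(2*r²) (T(r) = ((5 + r)/(2*r))/r = (5 + r)/(2*r²))
l(L) = -1 + L (l(L) = L - 1 = -1 + L)
(((4 - 4)*(-1))*67)*l(T(5)) = (((4 - 4)*(-1))*67)*(-1 + (½)*(5 + 5)/5²) = ((0*(-1))*67)*(-1 + (½)*(1/25)*10) = (0*67)*(-1 + ⅕) = 0*(-⅘) = 0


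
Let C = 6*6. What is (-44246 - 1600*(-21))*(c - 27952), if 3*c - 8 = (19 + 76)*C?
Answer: 856236488/3 ≈ 2.8541e+8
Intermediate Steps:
C = 36
c = 3428/3 (c = 8/3 + ((19 + 76)*36)/3 = 8/3 + (95*36)/3 = 8/3 + (⅓)*3420 = 8/3 + 1140 = 3428/3 ≈ 1142.7)
(-44246 - 1600*(-21))*(c - 27952) = (-44246 - 1600*(-21))*(3428/3 - 27952) = (-44246 + 33600)*(-80428/3) = -10646*(-80428/3) = 856236488/3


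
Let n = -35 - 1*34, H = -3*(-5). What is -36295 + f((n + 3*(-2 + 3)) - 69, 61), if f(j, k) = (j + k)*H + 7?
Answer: -37398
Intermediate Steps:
H = 15
n = -69 (n = -35 - 34 = -69)
f(j, k) = 7 + 15*j + 15*k (f(j, k) = (j + k)*15 + 7 = (15*j + 15*k) + 7 = 7 + 15*j + 15*k)
-36295 + f((n + 3*(-2 + 3)) - 69, 61) = -36295 + (7 + 15*((-69 + 3*(-2 + 3)) - 69) + 15*61) = -36295 + (7 + 15*((-69 + 3*1) - 69) + 915) = -36295 + (7 + 15*((-69 + 3) - 69) + 915) = -36295 + (7 + 15*(-66 - 69) + 915) = -36295 + (7 + 15*(-135) + 915) = -36295 + (7 - 2025 + 915) = -36295 - 1103 = -37398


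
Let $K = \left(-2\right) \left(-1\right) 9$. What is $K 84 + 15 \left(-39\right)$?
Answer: $927$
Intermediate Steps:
$K = 18$ ($K = 2 \cdot 9 = 18$)
$K 84 + 15 \left(-39\right) = 18 \cdot 84 + 15 \left(-39\right) = 1512 - 585 = 927$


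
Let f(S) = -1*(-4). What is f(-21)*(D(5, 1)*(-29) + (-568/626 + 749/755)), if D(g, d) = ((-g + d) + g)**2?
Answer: -27332472/236315 ≈ -115.66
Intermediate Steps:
D(g, d) = d**2 (D(g, d) = ((d - g) + g)**2 = d**2)
f(S) = 4
f(-21)*(D(5, 1)*(-29) + (-568/626 + 749/755)) = 4*(1**2*(-29) + (-568/626 + 749/755)) = 4*(1*(-29) + (-568*1/626 + 749*(1/755))) = 4*(-29 + (-284/313 + 749/755)) = 4*(-29 + 20017/236315) = 4*(-6833118/236315) = -27332472/236315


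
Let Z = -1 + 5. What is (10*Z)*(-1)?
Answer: -40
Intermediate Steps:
Z = 4
(10*Z)*(-1) = (10*4)*(-1) = 40*(-1) = -40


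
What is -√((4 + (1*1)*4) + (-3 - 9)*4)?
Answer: -2*I*√10 ≈ -6.3246*I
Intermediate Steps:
-√((4 + (1*1)*4) + (-3 - 9)*4) = -√((4 + 1*4) - 12*4) = -√((4 + 4) - 48) = -√(8 - 48) = -√(-40) = -2*I*√10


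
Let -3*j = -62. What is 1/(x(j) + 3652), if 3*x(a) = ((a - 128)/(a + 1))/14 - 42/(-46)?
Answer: 4485/16380056 ≈ 0.00027381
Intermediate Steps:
j = 62/3 (j = -⅓*(-62) = 62/3 ≈ 20.667)
x(a) = 7/23 + (-128 + a)/(42*(1 + a)) (x(a) = (((a - 128)/(a + 1))/14 - 42/(-46))/3 = (((-128 + a)/(1 + a))*(1/14) - 42*(-1/46))/3 = (((-128 + a)/(1 + a))*(1/14) + 21/23)/3 = ((-128 + a)/(14*(1 + a)) + 21/23)/3 = (21/23 + (-128 + a)/(14*(1 + a)))/3 = 7/23 + (-128 + a)/(42*(1 + a)))
1/(x(j) + 3652) = 1/((-2650 + 317*(62/3))/(966*(1 + 62/3)) + 3652) = 1/((-2650 + 19654/3)/(966*(65/3)) + 3652) = 1/((1/966)*(3/65)*(11704/3) + 3652) = 1/(836/4485 + 3652) = 1/(16380056/4485) = 4485/16380056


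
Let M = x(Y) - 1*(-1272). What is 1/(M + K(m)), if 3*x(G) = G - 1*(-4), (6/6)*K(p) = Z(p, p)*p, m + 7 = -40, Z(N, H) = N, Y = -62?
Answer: 3/10385 ≈ 0.00028888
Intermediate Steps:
m = -47 (m = -7 - 40 = -47)
K(p) = p**2 (K(p) = p*p = p**2)
x(G) = 4/3 + G/3 (x(G) = (G - 1*(-4))/3 = (G + 4)/3 = (4 + G)/3 = 4/3 + G/3)
M = 3758/3 (M = (4/3 + (1/3)*(-62)) - 1*(-1272) = (4/3 - 62/3) + 1272 = -58/3 + 1272 = 3758/3 ≈ 1252.7)
1/(M + K(m)) = 1/(3758/3 + (-47)**2) = 1/(3758/3 + 2209) = 1/(10385/3) = 3/10385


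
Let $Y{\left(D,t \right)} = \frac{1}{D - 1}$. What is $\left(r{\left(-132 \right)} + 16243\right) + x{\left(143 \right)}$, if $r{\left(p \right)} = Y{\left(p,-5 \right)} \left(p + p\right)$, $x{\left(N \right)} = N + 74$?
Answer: $\frac{2189444}{133} \approx 16462.0$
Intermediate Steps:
$Y{\left(D,t \right)} = \frac{1}{-1 + D}$
$x{\left(N \right)} = 74 + N$
$r{\left(p \right)} = \frac{2 p}{-1 + p}$ ($r{\left(p \right)} = \frac{p + p}{-1 + p} = \frac{2 p}{-1 + p}$)
$\left(r{\left(-132 \right)} + 16243\right) + x{\left(143 \right)} = \left(2 \left(-132\right) \frac{1}{-1 - 132} + 16243\right) + \left(74 + 143\right) = \left(2 \left(-132\right) \frac{1}{-133} + 16243\right) + 217 = \left(2 \left(-132\right) \left(- \frac{1}{133}\right) + 16243\right) + 217 = \left(\frac{264}{133} + 16243\right) + 217 = \frac{2160583}{133} + 217 = \frac{2189444}{133}$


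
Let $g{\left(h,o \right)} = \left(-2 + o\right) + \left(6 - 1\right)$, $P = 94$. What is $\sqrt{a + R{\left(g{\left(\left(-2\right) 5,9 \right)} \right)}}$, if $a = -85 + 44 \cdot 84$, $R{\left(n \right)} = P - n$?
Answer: $\sqrt{3693} \approx 60.77$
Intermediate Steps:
$g{\left(h,o \right)} = 3 + o$ ($g{\left(h,o \right)} = \left(-2 + o\right) + 5 = 3 + o$)
$R{\left(n \right)} = 94 - n$
$a = 3611$ ($a = -85 + 3696 = 3611$)
$\sqrt{a + R{\left(g{\left(\left(-2\right) 5,9 \right)} \right)}} = \sqrt{3611 + \left(94 - \left(3 + 9\right)\right)} = \sqrt{3611 + \left(94 - 12\right)} = \sqrt{3611 + 82} = \sqrt{3693}$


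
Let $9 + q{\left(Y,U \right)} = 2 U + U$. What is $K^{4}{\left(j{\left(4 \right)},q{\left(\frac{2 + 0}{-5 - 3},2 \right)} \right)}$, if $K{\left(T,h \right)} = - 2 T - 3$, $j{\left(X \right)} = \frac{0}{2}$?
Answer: $81$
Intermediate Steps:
$j{\left(X \right)} = 0$ ($j{\left(X \right)} = 0 \cdot \frac{1}{2} = 0$)
$q{\left(Y,U \right)} = -9 + 3 U$ ($q{\left(Y,U \right)} = -9 + \left(2 U + U\right) = -9 + 3 U$)
$K{\left(T,h \right)} = -3 - 2 T$
$K^{4}{\left(j{\left(4 \right)},q{\left(\frac{2 + 0}{-5 - 3},2 \right)} \right)} = \left(-3 - 0\right)^{4} = \left(-3 + 0\right)^{4} = \left(-3\right)^{4} = 81$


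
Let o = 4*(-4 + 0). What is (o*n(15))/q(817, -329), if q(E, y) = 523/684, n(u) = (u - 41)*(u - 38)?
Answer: -6544512/523 ≈ -12513.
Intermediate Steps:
n(u) = (-41 + u)*(-38 + u)
q(E, y) = 523/684 (q(E, y) = 523*(1/684) = 523/684)
o = -16 (o = 4*(-4) = -16)
(o*n(15))/q(817, -329) = (-16*(1558 + 15**2 - 79*15))/(523/684) = -16*(1558 + 225 - 1185)*(684/523) = -16*598*(684/523) = -9568*684/523 = -6544512/523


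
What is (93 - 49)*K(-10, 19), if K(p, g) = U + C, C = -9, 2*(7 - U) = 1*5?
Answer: -198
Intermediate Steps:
U = 9/2 (U = 7 - 5/2 = 9/2 ≈ 4.5000)
K(p, g) = -9/2 (K(p, g) = 9/2 - 9 = -9/2)
(93 - 49)*K(-10, 19) = (93 - 49)*(-9/2) = 44*(-9/2) = -198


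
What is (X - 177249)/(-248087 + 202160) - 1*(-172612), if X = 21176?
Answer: 7927707397/45927 ≈ 1.7262e+5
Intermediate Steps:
(X - 177249)/(-248087 + 202160) - 1*(-172612) = (21176 - 177249)/(-248087 + 202160) - 1*(-172612) = -156073/(-45927) + 172612 = -156073*(-1/45927) + 172612 = 156073/45927 + 172612 = 7927707397/45927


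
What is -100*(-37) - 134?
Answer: 3566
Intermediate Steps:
-100*(-37) - 134 = 3700 - 134 = 3566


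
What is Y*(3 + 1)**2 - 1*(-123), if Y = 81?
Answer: 1419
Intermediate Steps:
Y*(3 + 1)**2 - 1*(-123) = 81*(3 + 1)**2 - 1*(-123) = 81*4**2 + 123 = 81*16 + 123 = 1296 + 123 = 1419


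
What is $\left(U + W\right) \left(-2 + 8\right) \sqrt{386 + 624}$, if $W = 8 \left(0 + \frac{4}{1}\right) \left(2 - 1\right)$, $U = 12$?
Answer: $264 \sqrt{1010} \approx 8390.0$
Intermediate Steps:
$W = 32$ ($W = 8 \left(0 + 4 \cdot 1\right) 1 = 8 \left(0 + 4\right) 1 = 8 \cdot 4 \cdot 1 = 8 \cdot 4 = 32$)
$\left(U + W\right) \left(-2 + 8\right) \sqrt{386 + 624} = \left(12 + 32\right) \left(-2 + 8\right) \sqrt{386 + 624} = 44 \cdot 6 \sqrt{1010} = 264 \sqrt{1010}$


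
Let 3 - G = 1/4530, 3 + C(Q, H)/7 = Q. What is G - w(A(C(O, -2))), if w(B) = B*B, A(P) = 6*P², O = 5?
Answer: -6264867691/4530 ≈ -1.3830e+6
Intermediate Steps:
C(Q, H) = -21 + 7*Q
w(B) = B²
G = 13589/4530 (G = 3 - 1/4530 = 13589/4530 ≈ 2.9998)
G - w(A(C(O, -2))) = 13589/4530 - (6*(-21 + 7*5)²)² = 13589/4530 - (6*(-21 + 35)²)² = 13589/4530 - (6*14²)² = 13589/4530 - (6*196)² = 13589/4530 - 1*1176² = 13589/4530 - 1*1382976 = 13589/4530 - 1382976 = -6264867691/4530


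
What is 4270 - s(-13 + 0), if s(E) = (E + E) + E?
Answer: 4309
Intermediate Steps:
s(E) = 3*E (s(E) = 2*E + E = 3*E)
4270 - s(-13 + 0) = 4270 - 3*(-13 + 0) = 4270 - 3*(-13) = 4270 - 1*(-39) = 4270 + 39 = 4309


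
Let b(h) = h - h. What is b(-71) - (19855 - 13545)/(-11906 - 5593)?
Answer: 6310/17499 ≈ 0.36059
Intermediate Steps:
b(h) = 0
b(-71) - (19855 - 13545)/(-11906 - 5593) = 0 - (19855 - 13545)/(-11906 - 5593) = 0 - 6310/(-17499) = 0 - 6310*(-1)/17499 = 0 - 1*(-6310/17499) = 0 + 6310/17499 = 6310/17499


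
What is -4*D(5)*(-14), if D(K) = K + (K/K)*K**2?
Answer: 1680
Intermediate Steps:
D(K) = K + K**2 (D(K) = K + 1*K**2 = K + K**2)
-4*D(5)*(-14) = -20*(1 + 5)*(-14) = -20*6*(-14) = -4*30*(-14) = -120*(-14) = 1680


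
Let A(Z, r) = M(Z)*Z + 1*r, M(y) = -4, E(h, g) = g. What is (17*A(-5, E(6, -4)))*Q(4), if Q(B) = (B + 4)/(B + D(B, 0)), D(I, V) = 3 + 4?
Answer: 2176/11 ≈ 197.82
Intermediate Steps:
D(I, V) = 7
A(Z, r) = r - 4*Z (A(Z, r) = -4*Z + 1*r = -4*Z + r = r - 4*Z)
Q(B) = (4 + B)/(7 + B) (Q(B) = (B + 4)/(B + 7) = (4 + B)/(7 + B))
(17*A(-5, E(6, -4)))*Q(4) = (17*(-4 - 4*(-5)))*((4 + 4)/(7 + 4)) = (17*(-4 + 20))*(8/11) = (17*16)*((1/11)*8) = 272*(8/11) = 2176/11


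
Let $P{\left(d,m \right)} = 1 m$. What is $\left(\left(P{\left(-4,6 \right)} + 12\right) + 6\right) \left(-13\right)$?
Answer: $-312$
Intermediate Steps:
$P{\left(d,m \right)} = m$
$\left(\left(P{\left(-4,6 \right)} + 12\right) + 6\right) \left(-13\right) = \left(\left(6 + 12\right) + 6\right) \left(-13\right) = \left(18 + 6\right) \left(-13\right) = 24 \left(-13\right) = -312$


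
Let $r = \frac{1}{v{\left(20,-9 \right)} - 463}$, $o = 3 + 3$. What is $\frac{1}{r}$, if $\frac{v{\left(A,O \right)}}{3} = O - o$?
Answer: $-508$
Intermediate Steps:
$o = 6$
$v{\left(A,O \right)} = -18 + 3 O$ ($v{\left(A,O \right)} = 3 \left(O - 6\right) = 3 \left(-6 + O\right) = -18 + 3 O$)
$r = - \frac{1}{508}$ ($r = \frac{1}{\left(-18 + 3 \left(-9\right)\right) - 463} = \frac{1}{\left(-18 - 27\right) - 463} = \frac{1}{-45 - 463} = \frac{1}{-508} = - \frac{1}{508} \approx -0.0019685$)
$\frac{1}{r} = \frac{1}{- \frac{1}{508}} = -508$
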